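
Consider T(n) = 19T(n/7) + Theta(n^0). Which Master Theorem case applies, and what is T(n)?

Master Theorem for T(n) = 19T(n/7) + O(n^0):

a = 19, b = 7, c = 0
log_b(a) = log_7(19) = 1.5131

Case 1: c = 0 < log_7(19) = 1.5131
T(n) = O(n^(log_7 19))

For T(n) = 19T(n/7) + O(n^0): log_7(19) = 1.5131. This is Case 1 of the Master Theorem (c < log_b(a), work dominated by leaves), giving O(n^(log_7 19)).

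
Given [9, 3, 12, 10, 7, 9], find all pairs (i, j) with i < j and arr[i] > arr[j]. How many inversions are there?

Finding inversions in [9, 3, 12, 10, 7, 9]:

(0, 1): arr[0]=9 > arr[1]=3
(0, 4): arr[0]=9 > arr[4]=7
(2, 3): arr[2]=12 > arr[3]=10
(2, 4): arr[2]=12 > arr[4]=7
(2, 5): arr[2]=12 > arr[5]=9
(3, 4): arr[3]=10 > arr[4]=7
(3, 5): arr[3]=10 > arr[5]=9

Total inversions: 7

The array has 7 inversion(s): (0,1), (0,4), (2,3), (2,4), (2,5), (3,4), (3,5). Each pair (i,j) satisfies i < j and arr[i] > arr[j].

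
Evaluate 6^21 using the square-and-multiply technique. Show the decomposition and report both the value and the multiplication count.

Computing 6^21 by squaring (build up from 6^1; each line after the first costs one multiplication):

6^1 = 6
6^2 = (6^1)^2 = 6^2 = 36
6^4 = (6^2)^2 = 36^2 = 1296
6^5 = 6 * 6^4 = 6 * 1296 = 7776
6^10 = (6^5)^2 = 7776^2 = 60466176
6^20 = (6^10)^2 = 60466176^2 = 3656158440062976
6^21 = 6 * 6^20 = 6 * 3656158440062976 = 21936950640377856

Result: 21936950640377856
Multiplications needed: 6 (6 lines after 6^1)

6^21 = 21936950640377856. Using exponentiation by squaring, this requires 6 multiplications. The key idea: if the exponent is even, square the half-power; if odd, multiply by the base once.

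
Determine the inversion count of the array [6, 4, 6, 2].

Finding inversions in [6, 4, 6, 2]:

(0, 1): arr[0]=6 > arr[1]=4
(0, 3): arr[0]=6 > arr[3]=2
(1, 3): arr[1]=4 > arr[3]=2
(2, 3): arr[2]=6 > arr[3]=2

Total inversions: 4

The array has 4 inversion(s): (0,1), (0,3), (1,3), (2,3). Each pair (i,j) satisfies i < j and arr[i] > arr[j].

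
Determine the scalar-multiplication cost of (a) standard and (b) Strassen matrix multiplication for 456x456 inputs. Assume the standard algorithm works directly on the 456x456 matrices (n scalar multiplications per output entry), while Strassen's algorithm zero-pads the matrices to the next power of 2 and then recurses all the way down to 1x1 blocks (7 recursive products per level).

Matrix multiplication for 456x456 matrices:

Strassen's algorithm requires power-of-2 dimensions. Pad 456x456 to 512x512 (next power of 2).

Standard algorithm: 456^3 = 94818816 multiplications
Strassen's algorithm: 7^(log2(512)) = 7^9 = 40353607 multiplications
Savings: 94818816 - 40353607 = 54465209 multiplications

Standard: 94818816 multiplications (456^3). Strassen: 40353607 multiplications (7^9, after padding to 512x512). Strassen reduces 8 recursive multiplications to 7 at each level.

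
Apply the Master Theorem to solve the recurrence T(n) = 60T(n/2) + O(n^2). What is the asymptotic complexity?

Master Theorem for T(n) = 60T(n/2) + O(n^2):

a = 60, b = 2, c = 2
log_b(a) = log_2(60) = 5.9069

Case 1: c = 2 < log_2(60) = 5.9069
T(n) = O(n^(log_2 60))

For T(n) = 60T(n/2) + O(n^2): log_2(60) = 5.9069. This is Case 1 of the Master Theorem (c < log_b(a), work dominated by leaves), giving O(n^(log_2 60)).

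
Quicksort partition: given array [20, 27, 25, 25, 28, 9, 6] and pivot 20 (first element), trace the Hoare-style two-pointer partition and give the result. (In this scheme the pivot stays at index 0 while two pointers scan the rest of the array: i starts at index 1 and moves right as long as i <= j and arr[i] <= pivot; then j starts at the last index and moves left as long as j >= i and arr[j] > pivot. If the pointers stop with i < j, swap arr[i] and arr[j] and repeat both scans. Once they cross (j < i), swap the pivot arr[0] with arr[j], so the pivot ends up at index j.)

Hoare-style two-pointer partition with pivot = 20:

Initial array: [20, 27, 25, 25, 28, 9, 6]

Pointers start at i = 1, j = 6.
i stops at index 1 (arr[1]=27 > 20), j stops at index 6 (arr[6]=6 <= 20): swap arr[1] and arr[6], array becomes [20, 6, 25, 25, 28, 9, 27]
i stops at index 2 (arr[2]=25 > 20), j stops at index 5 (arr[5]=9 <= 20): swap arr[2] and arr[5], array becomes [20, 6, 9, 25, 28, 25, 27]
i ends at 3, j ends at 2: the pointers have crossed (j < i), so scanning stops.

Swap pivot arr[0] with arr[2] to place pivot at position 2: [9, 6, 20, 25, 28, 25, 27]
Pivot position: 2

After partitioning with pivot 20, the array becomes [9, 6, 20, 25, 28, 25, 27]. The pivot is placed at index 2. All elements to the left of the pivot are <= 20, and all elements to the right are > 20.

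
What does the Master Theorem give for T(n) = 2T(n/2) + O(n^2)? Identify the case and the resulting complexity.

Master Theorem for T(n) = 2T(n/2) + O(n^2):

a = 2, b = 2, c = 2
log_b(a) = log_2(2) = 1.0000

Case 3: c = 2 > log_2(2) = 1.0000
T(n) = O(n^2) = O(n^2)

For T(n) = 2T(n/2) + O(n^2): log_2(2) = 1.0000. This is Case 3 of the Master Theorem (c > log_b(a), work dominated by root), giving O(n^2).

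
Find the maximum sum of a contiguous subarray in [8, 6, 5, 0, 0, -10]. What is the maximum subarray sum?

Using Kadane's algorithm on [8, 6, 5, 0, 0, -10]:

Scanning through the array:
Position 1 (value 6): max_ending_here = 14, max_so_far = 14
Position 2 (value 5): max_ending_here = 19, max_so_far = 19
Position 3 (value 0): max_ending_here = 19, max_so_far = 19
Position 4 (value 0): max_ending_here = 19, max_so_far = 19
Position 5 (value -10): max_ending_here = 9, max_so_far = 19

Maximum subarray: [8, 6, 5]
Maximum sum: 19

The maximum subarray is [8, 6, 5] with sum 19. This subarray runs from index 0 to index 2.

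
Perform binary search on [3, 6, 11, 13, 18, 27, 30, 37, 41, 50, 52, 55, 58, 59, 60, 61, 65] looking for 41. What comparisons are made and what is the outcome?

Binary search for 41 in [3, 6, 11, 13, 18, 27, 30, 37, 41, 50, 52, 55, 58, 59, 60, 61, 65]:

lo=0, hi=16, mid=8, arr[mid]=41 -> Found target at index 8!

Binary search finds 41 at index 8 after 1 comparisons. The search repeatedly halves the search space by comparing with the middle element.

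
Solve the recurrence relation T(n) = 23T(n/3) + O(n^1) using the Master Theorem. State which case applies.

Master Theorem for T(n) = 23T(n/3) + O(n^1):

a = 23, b = 3, c = 1
log_b(a) = log_3(23) = 2.8540

Case 1: c = 1 < log_3(23) = 2.8540
T(n) = O(n^(log_3 23))

For T(n) = 23T(n/3) + O(n^1): log_3(23) = 2.8540. This is Case 1 of the Master Theorem (c < log_b(a), work dominated by leaves), giving O(n^(log_3 23)).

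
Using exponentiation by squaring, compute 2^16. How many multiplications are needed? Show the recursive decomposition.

Computing 2^16 by squaring (build up from 2^1; each line after the first costs one multiplication):

2^1 = 2
2^2 = (2^1)^2 = 2^2 = 4
2^4 = (2^2)^2 = 4^2 = 16
2^8 = (2^4)^2 = 16^2 = 256
2^16 = (2^8)^2 = 256^2 = 65536

Result: 65536
Multiplications needed: 4 (4 lines after 2^1)

2^16 = 65536. Using exponentiation by squaring, this requires 4 multiplications. The key idea: if the exponent is even, square the half-power; if odd, multiply by the base once.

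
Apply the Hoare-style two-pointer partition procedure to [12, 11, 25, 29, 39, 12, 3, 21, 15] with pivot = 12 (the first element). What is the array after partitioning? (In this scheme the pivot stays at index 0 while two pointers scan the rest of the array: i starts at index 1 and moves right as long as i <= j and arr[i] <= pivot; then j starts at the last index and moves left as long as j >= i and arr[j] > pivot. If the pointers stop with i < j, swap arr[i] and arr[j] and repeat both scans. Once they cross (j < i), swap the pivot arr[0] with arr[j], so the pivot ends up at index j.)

Hoare-style two-pointer partition with pivot = 12:

Initial array: [12, 11, 25, 29, 39, 12, 3, 21, 15]

Pointers start at i = 1, j = 8.
i stops at index 2 (arr[2]=25 > 12), j stops at index 6 (arr[6]=3 <= 12): swap arr[2] and arr[6], array becomes [12, 11, 3, 29, 39, 12, 25, 21, 15]
i stops at index 3 (arr[3]=29 > 12), j stops at index 5 (arr[5]=12 <= 12): swap arr[3] and arr[5], array becomes [12, 11, 3, 12, 39, 29, 25, 21, 15]
i ends at 4, j ends at 3: the pointers have crossed (j < i), so scanning stops.

Swap pivot arr[0] with arr[3] to place pivot at position 3: [12, 11, 3, 12, 39, 29, 25, 21, 15]
Pivot position: 3

After partitioning with pivot 12, the array becomes [12, 11, 3, 12, 39, 29, 25, 21, 15]. The pivot is placed at index 3. All elements to the left of the pivot are <= 12, and all elements to the right are > 12.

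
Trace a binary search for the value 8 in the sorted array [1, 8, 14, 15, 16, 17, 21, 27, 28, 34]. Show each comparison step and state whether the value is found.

Binary search for 8 in [1, 8, 14, 15, 16, 17, 21, 27, 28, 34]:

lo=0, hi=9, mid=4, arr[mid]=16 -> 16 > 8, search left half
lo=0, hi=3, mid=1, arr[mid]=8 -> Found target at index 1!

Binary search finds 8 at index 1 after 2 comparisons. The search repeatedly halves the search space by comparing with the middle element.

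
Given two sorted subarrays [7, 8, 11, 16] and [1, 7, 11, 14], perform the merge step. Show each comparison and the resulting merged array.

Merging process:

Compare 7 vs 1: take 1 from right. Merged: [1]
Compare 7 vs 7: take 7 from left. Merged: [1, 7]
Compare 8 vs 7: take 7 from right. Merged: [1, 7, 7]
Compare 8 vs 11: take 8 from left. Merged: [1, 7, 7, 8]
Compare 11 vs 11: take 11 from left. Merged: [1, 7, 7, 8, 11]
Compare 16 vs 11: take 11 from right. Merged: [1, 7, 7, 8, 11, 11]
Compare 16 vs 14: take 14 from right. Merged: [1, 7, 7, 8, 11, 11, 14]
Append remaining from left: [16]. Merged: [1, 7, 7, 8, 11, 11, 14, 16]

Final merged array: [1, 7, 7, 8, 11, 11, 14, 16]
Total comparisons: 7

The merged array is [1, 7, 7, 8, 11, 11, 14, 16], requiring 7 comparisons. The merge step runs in O(n) time where n is the total number of elements.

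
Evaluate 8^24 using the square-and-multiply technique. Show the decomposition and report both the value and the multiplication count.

Computing 8^24 by squaring (build up from 8^1; each line after the first costs one multiplication):

8^1 = 8
8^2 = (8^1)^2 = 8^2 = 64
8^3 = 8 * 8^2 = 8 * 64 = 512
8^6 = (8^3)^2 = 512^2 = 262144
8^12 = (8^6)^2 = 262144^2 = 68719476736
8^24 = (8^12)^2 = 68719476736^2 = 4722366482869645213696

Result: 4722366482869645213696
Multiplications needed: 5 (5 lines after 8^1)

8^24 = 4722366482869645213696. Using exponentiation by squaring, this requires 5 multiplications. The key idea: if the exponent is even, square the half-power; if odd, multiply by the base once.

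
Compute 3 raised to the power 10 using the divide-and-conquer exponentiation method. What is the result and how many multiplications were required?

Computing 3^10 by squaring (build up from 3^1; each line after the first costs one multiplication):

3^1 = 3
3^2 = (3^1)^2 = 3^2 = 9
3^4 = (3^2)^2 = 9^2 = 81
3^5 = 3 * 3^4 = 3 * 81 = 243
3^10 = (3^5)^2 = 243^2 = 59049

Result: 59049
Multiplications needed: 4 (4 lines after 3^1)

3^10 = 59049. Using exponentiation by squaring, this requires 4 multiplications. The key idea: if the exponent is even, square the half-power; if odd, multiply by the base once.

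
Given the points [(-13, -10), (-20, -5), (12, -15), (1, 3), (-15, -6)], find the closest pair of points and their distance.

Computing all pairwise distances among 5 points:

d((-13, -10), (-20, -5)) = 8.6023
d((-13, -10), (12, -15)) = 25.4951
d((-13, -10), (1, 3)) = 19.105
d((-13, -10), (-15, -6)) = 4.4721 <-- minimum
d((-20, -5), (12, -15)) = 33.5261
d((-20, -5), (1, 3)) = 22.4722
d((-20, -5), (-15, -6)) = 5.099
d((12, -15), (1, 3)) = 21.095
d((12, -15), (-15, -6)) = 28.4605
d((1, 3), (-15, -6)) = 18.3576

Closest pair: (-13, -10) and (-15, -6) with distance 4.4721

The closest pair is (-13, -10) and (-15, -6) with Euclidean distance 4.4721. For 5 points, brute-force pairwise comparison is shown above. For large n, the divide-and-conquer algorithm (sort by x, recurse on halves, check the dividing strip) achieves O(n log n).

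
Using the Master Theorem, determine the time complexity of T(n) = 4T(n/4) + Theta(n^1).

Master Theorem for T(n) = 4T(n/4) + O(n^1):

a = 4, b = 4, c = 1
log_b(a) = log_4(4) = 1.0000

Case 2: c = 1 = log_4(4) = 1.0000
T(n) = O(n^1 log n) = O(n log n)

For T(n) = 4T(n/4) + O(n^1): log_4(4) = 1.0000. This is Case 2 of the Master Theorem (c = log_b(a), equal work at all levels), giving O(n log n).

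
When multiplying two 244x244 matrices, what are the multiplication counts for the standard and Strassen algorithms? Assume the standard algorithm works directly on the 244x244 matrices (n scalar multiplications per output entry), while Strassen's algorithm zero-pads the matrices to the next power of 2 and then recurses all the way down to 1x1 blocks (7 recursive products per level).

Matrix multiplication for 244x244 matrices:

Strassen's algorithm requires power-of-2 dimensions. Pad 244x244 to 256x256 (next power of 2).

Standard algorithm: 244^3 = 14526784 multiplications
Strassen's algorithm: 7^(log2(256)) = 7^8 = 5764801 multiplications
Savings: 14526784 - 5764801 = 8761983 multiplications

Standard: 14526784 multiplications (244^3). Strassen: 5764801 multiplications (7^8, after padding to 256x256). Strassen reduces 8 recursive multiplications to 7 at each level.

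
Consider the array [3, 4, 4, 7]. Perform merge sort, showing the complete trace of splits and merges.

Merge sort trace:

Split: [3, 4, 4, 7] -> [3, 4] and [4, 7]
  Split: [3, 4] -> [3] and [4]
  Merge: [3] + [4] -> [3, 4]
  Split: [4, 7] -> [4] and [7]
  Merge: [4] + [7] -> [4, 7]
Merge: [3, 4] + [4, 7] -> [3, 4, 4, 7]

Final sorted array: [3, 4, 4, 7]

The merge sort proceeds by recursively splitting the array and merging sorted halves.
After all merges, the sorted array is [3, 4, 4, 7].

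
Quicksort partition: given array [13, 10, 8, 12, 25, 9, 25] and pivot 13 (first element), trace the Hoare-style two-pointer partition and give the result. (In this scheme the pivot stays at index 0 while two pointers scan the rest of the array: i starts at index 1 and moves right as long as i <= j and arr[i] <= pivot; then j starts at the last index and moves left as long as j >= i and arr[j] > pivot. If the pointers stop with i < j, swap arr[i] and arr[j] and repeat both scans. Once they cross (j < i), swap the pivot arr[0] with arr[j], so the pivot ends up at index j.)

Hoare-style two-pointer partition with pivot = 13:

Initial array: [13, 10, 8, 12, 25, 9, 25]

Pointers start at i = 1, j = 6.
i stops at index 4 (arr[4]=25 > 13), j stops at index 5 (arr[5]=9 <= 13): swap arr[4] and arr[5], array becomes [13, 10, 8, 12, 9, 25, 25]
i ends at 5, j ends at 4: the pointers have crossed (j < i), so scanning stops.

Swap pivot arr[0] with arr[4] to place pivot at position 4: [9, 10, 8, 12, 13, 25, 25]
Pivot position: 4

After partitioning with pivot 13, the array becomes [9, 10, 8, 12, 13, 25, 25]. The pivot is placed at index 4. All elements to the left of the pivot are <= 13, and all elements to the right are > 13.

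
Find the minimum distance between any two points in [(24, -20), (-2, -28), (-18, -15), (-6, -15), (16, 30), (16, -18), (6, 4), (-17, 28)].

Computing all pairwise distances among 8 points:

d((24, -20), (-2, -28)) = 27.2029
d((24, -20), (-18, -15)) = 42.2966
d((24, -20), (-6, -15)) = 30.4138
d((24, -20), (16, 30)) = 50.636
d((24, -20), (16, -18)) = 8.2462 <-- minimum
d((24, -20), (6, 4)) = 30.0
d((24, -20), (-17, 28)) = 63.1269
d((-2, -28), (-18, -15)) = 20.6155
d((-2, -28), (-6, -15)) = 13.6015
d((-2, -28), (16, 30)) = 60.7289
d((-2, -28), (16, -18)) = 20.5913
d((-2, -28), (6, 4)) = 32.9848
d((-2, -28), (-17, 28)) = 57.9741
d((-18, -15), (-6, -15)) = 12.0
d((-18, -15), (16, 30)) = 56.4004
d((-18, -15), (16, -18)) = 34.1321
d((-18, -15), (6, 4)) = 30.6105
d((-18, -15), (-17, 28)) = 43.0116
d((-6, -15), (16, 30)) = 50.0899
d((-6, -15), (16, -18)) = 22.2036
d((-6, -15), (6, 4)) = 22.4722
d((-6, -15), (-17, 28)) = 44.3847
d((16, 30), (16, -18)) = 48.0
d((16, 30), (6, 4)) = 27.8568
d((16, 30), (-17, 28)) = 33.0606
d((16, -18), (6, 4)) = 24.1661
d((16, -18), (-17, 28)) = 56.6127
d((6, 4), (-17, 28)) = 33.2415

Closest pair: (24, -20) and (16, -18) with distance 8.2462

The closest pair is (24, -20) and (16, -18) with Euclidean distance 8.2462. For 8 points, brute-force pairwise comparison is shown above. For large n, the divide-and-conquer algorithm (sort by x, recurse on halves, check the dividing strip) achieves O(n log n).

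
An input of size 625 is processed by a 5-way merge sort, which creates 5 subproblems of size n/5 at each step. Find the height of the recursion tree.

For divide and conquer with division factor 5:

Problem sizes at each level:
Level 0: 625
Level 1: 125
Level 2: 25
Level 3: 5
Level 4: 1

The root is level 0 and the size-1 base case is level 4 (the tree spans levels 0 through 4, i.e. 5 levels counting the root), so the depth is the number of divisions: log_5(625) = 4

The recursion tree depth is log_5(625) = 4. At each level, the problem size is divided by 5, so it takes 4 divisions to reduce to a base case of size 1. The algorithm makes 5 recursive calls at each level.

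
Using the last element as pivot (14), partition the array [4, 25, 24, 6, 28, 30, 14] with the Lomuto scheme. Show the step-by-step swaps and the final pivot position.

Lomuto partition with pivot = 14:

Initial array: [4, 25, 24, 6, 28, 30, 14]

arr[0]=4 <= 14: swap with position 0, array becomes [4, 25, 24, 6, 28, 30, 14]
arr[1]=25 > 14: no swap
arr[2]=24 > 14: no swap
arr[3]=6 <= 14: swap with position 1, array becomes [4, 6, 24, 25, 28, 30, 14]
arr[4]=28 > 14: no swap
arr[5]=30 > 14: no swap

Place pivot at position 2: [4, 6, 14, 25, 28, 30, 24]
Pivot position: 2

After partitioning with pivot 14, the array becomes [4, 6, 14, 25, 28, 30, 24]. The pivot is placed at index 2. All elements to the left of the pivot are <= 14, and all elements to the right are > 14.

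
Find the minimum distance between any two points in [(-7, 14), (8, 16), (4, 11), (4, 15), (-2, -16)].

Computing all pairwise distances among 5 points:

d((-7, 14), (8, 16)) = 15.1327
d((-7, 14), (4, 11)) = 11.4018
d((-7, 14), (4, 15)) = 11.0454
d((-7, 14), (-2, -16)) = 30.4138
d((8, 16), (4, 11)) = 6.4031
d((8, 16), (4, 15)) = 4.1231
d((8, 16), (-2, -16)) = 33.5261
d((4, 11), (4, 15)) = 4.0 <-- minimum
d((4, 11), (-2, -16)) = 27.6586
d((4, 15), (-2, -16)) = 31.5753

Closest pair: (4, 11) and (4, 15) with distance 4.0

The closest pair is (4, 11) and (4, 15) with Euclidean distance 4.0. For 5 points, brute-force pairwise comparison is shown above. For large n, the divide-and-conquer algorithm (sort by x, recurse on halves, check the dividing strip) achieves O(n log n).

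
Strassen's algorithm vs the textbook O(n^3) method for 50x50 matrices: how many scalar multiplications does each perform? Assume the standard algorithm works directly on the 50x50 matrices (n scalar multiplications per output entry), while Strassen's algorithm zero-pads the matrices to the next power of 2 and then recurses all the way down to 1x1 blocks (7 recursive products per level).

Matrix multiplication for 50x50 matrices:

Strassen's algorithm requires power-of-2 dimensions. Pad 50x50 to 64x64 (next power of 2).

Standard algorithm: 50^3 = 125000 multiplications
Strassen's algorithm: 7^(log2(64)) = 7^6 = 117649 multiplications
Savings: 125000 - 117649 = 7351 multiplications

Standard: 125000 multiplications (50^3). Strassen: 117649 multiplications (7^6, after padding to 64x64). Strassen reduces 8 recursive multiplications to 7 at each level.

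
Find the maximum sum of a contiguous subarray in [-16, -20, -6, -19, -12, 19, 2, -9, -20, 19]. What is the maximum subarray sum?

Using Kadane's algorithm on [-16, -20, -6, -19, -12, 19, 2, -9, -20, 19]:

Scanning through the array:
Position 1 (value -20): max_ending_here = -20, max_so_far = -16
Position 2 (value -6): max_ending_here = -6, max_so_far = -6
Position 3 (value -19): max_ending_here = -19, max_so_far = -6
Position 4 (value -12): max_ending_here = -12, max_so_far = -6
Position 5 (value 19): max_ending_here = 19, max_so_far = 19
Position 6 (value 2): max_ending_here = 21, max_so_far = 21
Position 7 (value -9): max_ending_here = 12, max_so_far = 21
Position 8 (value -20): max_ending_here = -8, max_so_far = 21
Position 9 (value 19): max_ending_here = 19, max_so_far = 21

Maximum subarray: [19, 2]
Maximum sum: 21

The maximum subarray is [19, 2] with sum 21. This subarray runs from index 5 to index 6.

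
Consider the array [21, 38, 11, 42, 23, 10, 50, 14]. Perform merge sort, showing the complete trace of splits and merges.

Merge sort trace:

Split: [21, 38, 11, 42, 23, 10, 50, 14] -> [21, 38, 11, 42] and [23, 10, 50, 14]
  Split: [21, 38, 11, 42] -> [21, 38] and [11, 42]
    Split: [21, 38] -> [21] and [38]
    Merge: [21] + [38] -> [21, 38]
    Split: [11, 42] -> [11] and [42]
    Merge: [11] + [42] -> [11, 42]
  Merge: [21, 38] + [11, 42] -> [11, 21, 38, 42]
  Split: [23, 10, 50, 14] -> [23, 10] and [50, 14]
    Split: [23, 10] -> [23] and [10]
    Merge: [23] + [10] -> [10, 23]
    Split: [50, 14] -> [50] and [14]
    Merge: [50] + [14] -> [14, 50]
  Merge: [10, 23] + [14, 50] -> [10, 14, 23, 50]
Merge: [11, 21, 38, 42] + [10, 14, 23, 50] -> [10, 11, 14, 21, 23, 38, 42, 50]

Final sorted array: [10, 11, 14, 21, 23, 38, 42, 50]

The merge sort proceeds by recursively splitting the array and merging sorted halves.
After all merges, the sorted array is [10, 11, 14, 21, 23, 38, 42, 50].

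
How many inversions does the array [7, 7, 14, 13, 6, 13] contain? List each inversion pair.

Finding inversions in [7, 7, 14, 13, 6, 13]:

(0, 4): arr[0]=7 > arr[4]=6
(1, 4): arr[1]=7 > arr[4]=6
(2, 3): arr[2]=14 > arr[3]=13
(2, 4): arr[2]=14 > arr[4]=6
(2, 5): arr[2]=14 > arr[5]=13
(3, 4): arr[3]=13 > arr[4]=6

Total inversions: 6

The array has 6 inversion(s): (0,4), (1,4), (2,3), (2,4), (2,5), (3,4). Each pair (i,j) satisfies i < j and arr[i] > arr[j].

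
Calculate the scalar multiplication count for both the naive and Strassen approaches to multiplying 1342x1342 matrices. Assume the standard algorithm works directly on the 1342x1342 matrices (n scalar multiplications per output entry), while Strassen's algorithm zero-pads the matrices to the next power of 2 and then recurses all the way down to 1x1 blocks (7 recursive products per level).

Matrix multiplication for 1342x1342 matrices:

Strassen's algorithm requires power-of-2 dimensions. Pad 1342x1342 to 2048x2048 (next power of 2).

Standard algorithm: 1342^3 = 2416893688 multiplications
Strassen's algorithm: 7^(log2(2048)) = 7^11 = 1977326743 multiplications
Savings: 2416893688 - 1977326743 = 439566945 multiplications

Standard: 2416893688 multiplications (1342^3). Strassen: 1977326743 multiplications (7^11, after padding to 2048x2048). Strassen reduces 8 recursive multiplications to 7 at each level.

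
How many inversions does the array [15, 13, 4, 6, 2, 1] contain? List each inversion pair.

Finding inversions in [15, 13, 4, 6, 2, 1]:

(0, 1): arr[0]=15 > arr[1]=13
(0, 2): arr[0]=15 > arr[2]=4
(0, 3): arr[0]=15 > arr[3]=6
(0, 4): arr[0]=15 > arr[4]=2
(0, 5): arr[0]=15 > arr[5]=1
(1, 2): arr[1]=13 > arr[2]=4
(1, 3): arr[1]=13 > arr[3]=6
(1, 4): arr[1]=13 > arr[4]=2
(1, 5): arr[1]=13 > arr[5]=1
(2, 4): arr[2]=4 > arr[4]=2
(2, 5): arr[2]=4 > arr[5]=1
(3, 4): arr[3]=6 > arr[4]=2
(3, 5): arr[3]=6 > arr[5]=1
(4, 5): arr[4]=2 > arr[5]=1

Total inversions: 14

The array has 14 inversion(s): (0,1), (0,2), (0,3), (0,4), (0,5), (1,2), (1,3), (1,4), (1,5), (2,4), (2,5), (3,4), (3,5), (4,5). Each pair (i,j) satisfies i < j and arr[i] > arr[j].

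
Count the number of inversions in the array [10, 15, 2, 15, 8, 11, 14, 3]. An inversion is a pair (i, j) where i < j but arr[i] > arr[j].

Finding inversions in [10, 15, 2, 15, 8, 11, 14, 3]:

(0, 2): arr[0]=10 > arr[2]=2
(0, 4): arr[0]=10 > arr[4]=8
(0, 7): arr[0]=10 > arr[7]=3
(1, 2): arr[1]=15 > arr[2]=2
(1, 4): arr[1]=15 > arr[4]=8
(1, 5): arr[1]=15 > arr[5]=11
(1, 6): arr[1]=15 > arr[6]=14
(1, 7): arr[1]=15 > arr[7]=3
(3, 4): arr[3]=15 > arr[4]=8
(3, 5): arr[3]=15 > arr[5]=11
(3, 6): arr[3]=15 > arr[6]=14
(3, 7): arr[3]=15 > arr[7]=3
(4, 7): arr[4]=8 > arr[7]=3
(5, 7): arr[5]=11 > arr[7]=3
(6, 7): arr[6]=14 > arr[7]=3

Total inversions: 15

The array has 15 inversion(s): (0,2), (0,4), (0,7), (1,2), (1,4), (1,5), (1,6), (1,7), (3,4), (3,5), (3,6), (3,7), (4,7), (5,7), (6,7). Each pair (i,j) satisfies i < j and arr[i] > arr[j].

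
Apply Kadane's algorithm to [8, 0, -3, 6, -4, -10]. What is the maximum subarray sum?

Using Kadane's algorithm on [8, 0, -3, 6, -4, -10]:

Scanning through the array:
Position 1 (value 0): max_ending_here = 8, max_so_far = 8
Position 2 (value -3): max_ending_here = 5, max_so_far = 8
Position 3 (value 6): max_ending_here = 11, max_so_far = 11
Position 4 (value -4): max_ending_here = 7, max_so_far = 11
Position 5 (value -10): max_ending_here = -3, max_so_far = 11

Maximum subarray: [8, 0, -3, 6]
Maximum sum: 11

The maximum subarray is [8, 0, -3, 6] with sum 11. This subarray runs from index 0 to index 3.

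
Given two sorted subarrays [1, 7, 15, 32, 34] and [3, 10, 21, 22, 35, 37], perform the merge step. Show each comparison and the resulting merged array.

Merging process:

Compare 1 vs 3: take 1 from left. Merged: [1]
Compare 7 vs 3: take 3 from right. Merged: [1, 3]
Compare 7 vs 10: take 7 from left. Merged: [1, 3, 7]
Compare 15 vs 10: take 10 from right. Merged: [1, 3, 7, 10]
Compare 15 vs 21: take 15 from left. Merged: [1, 3, 7, 10, 15]
Compare 32 vs 21: take 21 from right. Merged: [1, 3, 7, 10, 15, 21]
Compare 32 vs 22: take 22 from right. Merged: [1, 3, 7, 10, 15, 21, 22]
Compare 32 vs 35: take 32 from left. Merged: [1, 3, 7, 10, 15, 21, 22, 32]
Compare 34 vs 35: take 34 from left. Merged: [1, 3, 7, 10, 15, 21, 22, 32, 34]
Append remaining from right: [35, 37]. Merged: [1, 3, 7, 10, 15, 21, 22, 32, 34, 35, 37]

Final merged array: [1, 3, 7, 10, 15, 21, 22, 32, 34, 35, 37]
Total comparisons: 9

The merged array is [1, 3, 7, 10, 15, 21, 22, 32, 34, 35, 37], requiring 9 comparisons. The merge step runs in O(n) time where n is the total number of elements.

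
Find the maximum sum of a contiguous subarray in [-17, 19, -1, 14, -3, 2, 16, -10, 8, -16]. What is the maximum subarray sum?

Using Kadane's algorithm on [-17, 19, -1, 14, -3, 2, 16, -10, 8, -16]:

Scanning through the array:
Position 1 (value 19): max_ending_here = 19, max_so_far = 19
Position 2 (value -1): max_ending_here = 18, max_so_far = 19
Position 3 (value 14): max_ending_here = 32, max_so_far = 32
Position 4 (value -3): max_ending_here = 29, max_so_far = 32
Position 5 (value 2): max_ending_here = 31, max_so_far = 32
Position 6 (value 16): max_ending_here = 47, max_so_far = 47
Position 7 (value -10): max_ending_here = 37, max_so_far = 47
Position 8 (value 8): max_ending_here = 45, max_so_far = 47
Position 9 (value -16): max_ending_here = 29, max_so_far = 47

Maximum subarray: [19, -1, 14, -3, 2, 16]
Maximum sum: 47

The maximum subarray is [19, -1, 14, -3, 2, 16] with sum 47. This subarray runs from index 1 to index 6.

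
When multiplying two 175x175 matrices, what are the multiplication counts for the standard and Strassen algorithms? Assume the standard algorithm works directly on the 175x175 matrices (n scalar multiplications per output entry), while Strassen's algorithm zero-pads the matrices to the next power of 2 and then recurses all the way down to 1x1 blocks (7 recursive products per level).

Matrix multiplication for 175x175 matrices:

Strassen's algorithm requires power-of-2 dimensions. Pad 175x175 to 256x256 (next power of 2).

Standard algorithm: 175^3 = 5359375 multiplications
Strassen's algorithm: 7^(log2(256)) = 7^8 = 5764801 multiplications
Difference: 5359375 - 5764801 = -405426 (Strassen uses MORE here due to padding overhead — for small or just-over-power-of-2 n, padding can outweigh the per-level savings)

Standard: 5359375 multiplications (175^3). Strassen: 5764801 multiplications (7^8, after padding to 256x256). Strassen reduces 8 recursive multiplications to 7 at each level.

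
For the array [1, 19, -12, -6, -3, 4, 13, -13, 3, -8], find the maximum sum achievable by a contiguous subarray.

Using Kadane's algorithm on [1, 19, -12, -6, -3, 4, 13, -13, 3, -8]:

Scanning through the array:
Position 1 (value 19): max_ending_here = 20, max_so_far = 20
Position 2 (value -12): max_ending_here = 8, max_so_far = 20
Position 3 (value -6): max_ending_here = 2, max_so_far = 20
Position 4 (value -3): max_ending_here = -1, max_so_far = 20
Position 5 (value 4): max_ending_here = 4, max_so_far = 20
Position 6 (value 13): max_ending_here = 17, max_so_far = 20
Position 7 (value -13): max_ending_here = 4, max_so_far = 20
Position 8 (value 3): max_ending_here = 7, max_so_far = 20
Position 9 (value -8): max_ending_here = -1, max_so_far = 20

Maximum subarray: [1, 19]
Maximum sum: 20

The maximum subarray is [1, 19] with sum 20. This subarray runs from index 0 to index 1.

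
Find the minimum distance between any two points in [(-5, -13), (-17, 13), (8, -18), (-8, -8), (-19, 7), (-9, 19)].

Computing all pairwise distances among 6 points:

d((-5, -13), (-17, 13)) = 28.6356
d((-5, -13), (8, -18)) = 13.9284
d((-5, -13), (-8, -8)) = 5.831 <-- minimum
d((-5, -13), (-19, 7)) = 24.4131
d((-5, -13), (-9, 19)) = 32.249
d((-17, 13), (8, -18)) = 39.8246
d((-17, 13), (-8, -8)) = 22.8473
d((-17, 13), (-19, 7)) = 6.3246
d((-17, 13), (-9, 19)) = 10.0
d((8, -18), (-8, -8)) = 18.868
d((8, -18), (-19, 7)) = 36.7967
d((8, -18), (-9, 19)) = 40.7185
d((-8, -8), (-19, 7)) = 18.6011
d((-8, -8), (-9, 19)) = 27.0185
d((-19, 7), (-9, 19)) = 15.6205

Closest pair: (-5, -13) and (-8, -8) with distance 5.831

The closest pair is (-5, -13) and (-8, -8) with Euclidean distance 5.831. For 6 points, brute-force pairwise comparison is shown above. For large n, the divide-and-conquer algorithm (sort by x, recurse on halves, check the dividing strip) achieves O(n log n).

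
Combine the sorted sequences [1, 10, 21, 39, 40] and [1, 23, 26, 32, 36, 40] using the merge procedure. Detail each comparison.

Merging process:

Compare 1 vs 1: take 1 from left. Merged: [1]
Compare 10 vs 1: take 1 from right. Merged: [1, 1]
Compare 10 vs 23: take 10 from left. Merged: [1, 1, 10]
Compare 21 vs 23: take 21 from left. Merged: [1, 1, 10, 21]
Compare 39 vs 23: take 23 from right. Merged: [1, 1, 10, 21, 23]
Compare 39 vs 26: take 26 from right. Merged: [1, 1, 10, 21, 23, 26]
Compare 39 vs 32: take 32 from right. Merged: [1, 1, 10, 21, 23, 26, 32]
Compare 39 vs 36: take 36 from right. Merged: [1, 1, 10, 21, 23, 26, 32, 36]
Compare 39 vs 40: take 39 from left. Merged: [1, 1, 10, 21, 23, 26, 32, 36, 39]
Compare 40 vs 40: take 40 from left. Merged: [1, 1, 10, 21, 23, 26, 32, 36, 39, 40]
Append remaining from right: [40]. Merged: [1, 1, 10, 21, 23, 26, 32, 36, 39, 40, 40]

Final merged array: [1, 1, 10, 21, 23, 26, 32, 36, 39, 40, 40]
Total comparisons: 10

The merged array is [1, 1, 10, 21, 23, 26, 32, 36, 39, 40, 40], requiring 10 comparisons. The merge step runs in O(n) time where n is the total number of elements.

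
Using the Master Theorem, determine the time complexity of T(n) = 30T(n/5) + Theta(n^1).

Master Theorem for T(n) = 30T(n/5) + O(n^1):

a = 30, b = 5, c = 1
log_b(a) = log_5(30) = 2.1133

Case 1: c = 1 < log_5(30) = 2.1133
T(n) = O(n^(log_5 30))

For T(n) = 30T(n/5) + O(n^1): log_5(30) = 2.1133. This is Case 1 of the Master Theorem (c < log_b(a), work dominated by leaves), giving O(n^(log_5 30)).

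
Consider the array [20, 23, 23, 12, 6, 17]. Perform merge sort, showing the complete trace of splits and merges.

Merge sort trace:

Split: [20, 23, 23, 12, 6, 17] -> [20, 23, 23] and [12, 6, 17]
  Split: [20, 23, 23] -> [20] and [23, 23]
    Split: [23, 23] -> [23] and [23]
    Merge: [23] + [23] -> [23, 23]
  Merge: [20] + [23, 23] -> [20, 23, 23]
  Split: [12, 6, 17] -> [12] and [6, 17]
    Split: [6, 17] -> [6] and [17]
    Merge: [6] + [17] -> [6, 17]
  Merge: [12] + [6, 17] -> [6, 12, 17]
Merge: [20, 23, 23] + [6, 12, 17] -> [6, 12, 17, 20, 23, 23]

Final sorted array: [6, 12, 17, 20, 23, 23]

The merge sort proceeds by recursively splitting the array and merging sorted halves.
After all merges, the sorted array is [6, 12, 17, 20, 23, 23].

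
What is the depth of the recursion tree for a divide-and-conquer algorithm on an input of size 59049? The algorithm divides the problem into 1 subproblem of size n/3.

For divide and conquer with division factor 3:

Problem sizes at each level:
Level 0: 59049
Level 1: 19683
Level 2: 6561
Level 3: 2187
Level 4: 729
Level 5: 243
Level 6: 81
Level 7: 27
Level 8: 9
Level 9: 3
Level 10: 1

The root is level 0 and the size-1 base case is level 10 (the tree spans levels 0 through 10, i.e. 11 levels counting the root), so the depth is the number of divisions: log_3(59049) = 10

The recursion tree depth is log_3(59049) = 10. At each level, the problem size is divided by 3, so it takes 10 divisions to reduce to a base case of size 1. The algorithm makes 1 recursive call at each level.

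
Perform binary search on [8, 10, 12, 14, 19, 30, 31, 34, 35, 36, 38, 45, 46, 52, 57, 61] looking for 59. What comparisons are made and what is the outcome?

Binary search for 59 in [8, 10, 12, 14, 19, 30, 31, 34, 35, 36, 38, 45, 46, 52, 57, 61]:

lo=0, hi=15, mid=7, arr[mid]=34 -> 34 < 59, search right half
lo=8, hi=15, mid=11, arr[mid]=45 -> 45 < 59, search right half
lo=12, hi=15, mid=13, arr[mid]=52 -> 52 < 59, search right half
lo=14, hi=15, mid=14, arr[mid]=57 -> 57 < 59, search right half
lo=15, hi=15, mid=15, arr[mid]=61 -> 61 > 59, search left half
lo=15 > hi=14, target 59 not found

Binary search determines that 59 is not in the array after 5 comparisons. The search space was exhausted without finding the target.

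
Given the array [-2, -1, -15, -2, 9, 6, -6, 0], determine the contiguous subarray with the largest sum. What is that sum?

Using Kadane's algorithm on [-2, -1, -15, -2, 9, 6, -6, 0]:

Scanning through the array:
Position 1 (value -1): max_ending_here = -1, max_so_far = -1
Position 2 (value -15): max_ending_here = -15, max_so_far = -1
Position 3 (value -2): max_ending_here = -2, max_so_far = -1
Position 4 (value 9): max_ending_here = 9, max_so_far = 9
Position 5 (value 6): max_ending_here = 15, max_so_far = 15
Position 6 (value -6): max_ending_here = 9, max_so_far = 15
Position 7 (value 0): max_ending_here = 9, max_so_far = 15

Maximum subarray: [9, 6]
Maximum sum: 15

The maximum subarray is [9, 6] with sum 15. This subarray runs from index 4 to index 5.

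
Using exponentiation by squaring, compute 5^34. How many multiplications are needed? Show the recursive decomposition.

Computing 5^34 by squaring (build up from 5^1; each line after the first costs one multiplication):

5^1 = 5
5^2 = (5^1)^2 = 5^2 = 25
5^4 = (5^2)^2 = 25^2 = 625
5^8 = (5^4)^2 = 625^2 = 390625
5^16 = (5^8)^2 = 390625^2 = 152587890625
5^17 = 5 * 5^16 = 5 * 152587890625 = 762939453125
5^34 = (5^17)^2 = 762939453125^2 = 582076609134674072265625

Result: 582076609134674072265625
Multiplications needed: 6 (6 lines after 5^1)

5^34 = 582076609134674072265625. Using exponentiation by squaring, this requires 6 multiplications. The key idea: if the exponent is even, square the half-power; if odd, multiply by the base once.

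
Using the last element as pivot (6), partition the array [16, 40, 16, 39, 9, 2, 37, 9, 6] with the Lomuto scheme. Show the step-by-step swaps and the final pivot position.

Lomuto partition with pivot = 6:

Initial array: [16, 40, 16, 39, 9, 2, 37, 9, 6]

arr[0]=16 > 6: no swap
arr[1]=40 > 6: no swap
arr[2]=16 > 6: no swap
arr[3]=39 > 6: no swap
arr[4]=9 > 6: no swap
arr[5]=2 <= 6: swap with position 0, array becomes [2, 40, 16, 39, 9, 16, 37, 9, 6]
arr[6]=37 > 6: no swap
arr[7]=9 > 6: no swap

Place pivot at position 1: [2, 6, 16, 39, 9, 16, 37, 9, 40]
Pivot position: 1

After partitioning with pivot 6, the array becomes [2, 6, 16, 39, 9, 16, 37, 9, 40]. The pivot is placed at index 1. All elements to the left of the pivot are <= 6, and all elements to the right are > 6.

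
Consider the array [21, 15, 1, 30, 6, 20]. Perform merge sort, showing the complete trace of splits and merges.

Merge sort trace:

Split: [21, 15, 1, 30, 6, 20] -> [21, 15, 1] and [30, 6, 20]
  Split: [21, 15, 1] -> [21] and [15, 1]
    Split: [15, 1] -> [15] and [1]
    Merge: [15] + [1] -> [1, 15]
  Merge: [21] + [1, 15] -> [1, 15, 21]
  Split: [30, 6, 20] -> [30] and [6, 20]
    Split: [6, 20] -> [6] and [20]
    Merge: [6] + [20] -> [6, 20]
  Merge: [30] + [6, 20] -> [6, 20, 30]
Merge: [1, 15, 21] + [6, 20, 30] -> [1, 6, 15, 20, 21, 30]

Final sorted array: [1, 6, 15, 20, 21, 30]

The merge sort proceeds by recursively splitting the array and merging sorted halves.
After all merges, the sorted array is [1, 6, 15, 20, 21, 30].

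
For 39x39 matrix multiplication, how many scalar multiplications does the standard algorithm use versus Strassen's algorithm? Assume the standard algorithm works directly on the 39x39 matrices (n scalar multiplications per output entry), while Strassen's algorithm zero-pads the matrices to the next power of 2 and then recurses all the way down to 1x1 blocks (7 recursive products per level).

Matrix multiplication for 39x39 matrices:

Strassen's algorithm requires power-of-2 dimensions. Pad 39x39 to 64x64 (next power of 2).

Standard algorithm: 39^3 = 59319 multiplications
Strassen's algorithm: 7^(log2(64)) = 7^6 = 117649 multiplications
Difference: 59319 - 117649 = -58330 (Strassen uses MORE here due to padding overhead — for small or just-over-power-of-2 n, padding can outweigh the per-level savings)

Standard: 59319 multiplications (39^3). Strassen: 117649 multiplications (7^6, after padding to 64x64). Strassen reduces 8 recursive multiplications to 7 at each level.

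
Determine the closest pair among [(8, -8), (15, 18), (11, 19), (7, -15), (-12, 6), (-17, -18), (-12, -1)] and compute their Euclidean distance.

Computing all pairwise distances among 7 points:

d((8, -8), (15, 18)) = 26.9258
d((8, -8), (11, 19)) = 27.1662
d((8, -8), (7, -15)) = 7.0711
d((8, -8), (-12, 6)) = 24.4131
d((8, -8), (-17, -18)) = 26.9258
d((8, -8), (-12, -1)) = 21.1896
d((15, 18), (11, 19)) = 4.1231 <-- minimum
d((15, 18), (7, -15)) = 33.9559
d((15, 18), (-12, 6)) = 29.5466
d((15, 18), (-17, -18)) = 48.1664
d((15, 18), (-12, -1)) = 33.0151
d((11, 19), (7, -15)) = 34.2345
d((11, 19), (-12, 6)) = 26.4197
d((11, 19), (-17, -18)) = 46.4004
d((11, 19), (-12, -1)) = 30.4795
d((7, -15), (-12, 6)) = 28.3196
d((7, -15), (-17, -18)) = 24.1868
d((7, -15), (-12, -1)) = 23.6008
d((-12, 6), (-17, -18)) = 24.5153
d((-12, 6), (-12, -1)) = 7.0
d((-17, -18), (-12, -1)) = 17.72

Closest pair: (15, 18) and (11, 19) with distance 4.1231

The closest pair is (15, 18) and (11, 19) with Euclidean distance 4.1231. For 7 points, brute-force pairwise comparison is shown above. For large n, the divide-and-conquer algorithm (sort by x, recurse on halves, check the dividing strip) achieves O(n log n).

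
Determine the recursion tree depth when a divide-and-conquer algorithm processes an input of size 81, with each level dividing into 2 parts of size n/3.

For divide and conquer with division factor 3:

Problem sizes at each level:
Level 0: 81
Level 1: 27
Level 2: 9
Level 3: 3
Level 4: 1

The root is level 0 and the size-1 base case is level 4 (the tree spans levels 0 through 4, i.e. 5 levels counting the root), so the depth is the number of divisions: log_3(81) = 4

The recursion tree depth is log_3(81) = 4. At each level, the problem size is divided by 3, so it takes 4 divisions to reduce to a base case of size 1. The algorithm makes 2 recursive calls at each level.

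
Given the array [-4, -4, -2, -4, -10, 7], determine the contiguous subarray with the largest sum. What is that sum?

Using Kadane's algorithm on [-4, -4, -2, -4, -10, 7]:

Scanning through the array:
Position 1 (value -4): max_ending_here = -4, max_so_far = -4
Position 2 (value -2): max_ending_here = -2, max_so_far = -2
Position 3 (value -4): max_ending_here = -4, max_so_far = -2
Position 4 (value -10): max_ending_here = -10, max_so_far = -2
Position 5 (value 7): max_ending_here = 7, max_so_far = 7

Maximum subarray: [7]
Maximum sum: 7

The maximum subarray is [7] with sum 7. This subarray runs from index 5 to index 5.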